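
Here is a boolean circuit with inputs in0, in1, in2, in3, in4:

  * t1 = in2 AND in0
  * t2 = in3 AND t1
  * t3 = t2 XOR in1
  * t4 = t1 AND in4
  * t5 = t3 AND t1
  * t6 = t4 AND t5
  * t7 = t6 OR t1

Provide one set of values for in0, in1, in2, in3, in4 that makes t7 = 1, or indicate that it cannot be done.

in0=1, in1=1, in2=1, in3=0, in4=0

t7 = t6 OR t1 must be 1, so at least one of t6, t1 is 1.
Check with in0=1, in1=1, in2=1, in3=0, in4=0:
t1 = in2 AND in0 = 1 AND 1 = 1
t2 = in3 AND t1 = 0 AND 1 = 0
t3 = t2 XOR in1 = 0 XOR 1 = 1
t4 = t1 AND in4 = 1 AND 0 = 0
t5 = t3 AND t1 = 1 AND 1 = 1
t6 = t4 AND t5 = 0 AND 1 = 0
t7 = t6 OR t1 = 0 OR 1 = 1
So t7 = 1 as required.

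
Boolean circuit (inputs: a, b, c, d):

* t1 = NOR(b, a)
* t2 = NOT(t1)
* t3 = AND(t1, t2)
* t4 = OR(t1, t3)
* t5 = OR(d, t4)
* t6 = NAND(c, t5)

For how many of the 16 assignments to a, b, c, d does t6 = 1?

t6 = NAND(c, t5) must be 1, so at least one of c, t5 is 0.
Enumerating the 16 input combinations, 11 give t6 = 1 and 5 give t6 = 0.

11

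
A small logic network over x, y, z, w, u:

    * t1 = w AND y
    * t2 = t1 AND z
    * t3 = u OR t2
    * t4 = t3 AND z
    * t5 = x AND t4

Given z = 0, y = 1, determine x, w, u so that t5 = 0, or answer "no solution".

x=0, w=0, u=0

t5 = x AND t4 must be 0, so at least one of x, t4 is 0.
Check with z = 0, y = 1 and x=0, w=0, u=0:
t1 = w AND y = 0 AND 1 = 0
t2 = t1 AND z = 0 AND 0 = 0
t3 = u OR t2 = 0 OR 0 = 0
t4 = t3 AND z = 0 AND 0 = 0
t5 = x AND t4 = 0 AND 0 = 0
So t5 = 0.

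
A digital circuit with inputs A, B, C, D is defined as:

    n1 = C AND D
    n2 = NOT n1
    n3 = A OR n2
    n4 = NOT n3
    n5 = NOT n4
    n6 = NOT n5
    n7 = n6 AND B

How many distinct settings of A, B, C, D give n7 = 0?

15

n7 = n6 AND B must be 0, so at least one of n6, B is 0.
Enumerating the 16 input combinations, 15 give n7 = 0 and 1 give n7 = 1.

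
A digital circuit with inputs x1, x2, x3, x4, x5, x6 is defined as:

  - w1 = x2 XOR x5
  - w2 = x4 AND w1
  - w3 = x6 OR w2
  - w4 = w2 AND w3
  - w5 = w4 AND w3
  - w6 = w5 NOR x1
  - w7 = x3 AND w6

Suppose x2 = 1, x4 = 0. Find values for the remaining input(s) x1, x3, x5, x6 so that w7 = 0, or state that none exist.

Check with x2 = 1, x4 = 0 and x1=1, x3=1, x5=1, x6=1:
w1 = x2 XOR x5 = 1 XOR 1 = 0
w2 = x4 AND w1 = 0 AND 0 = 0
w3 = x6 OR w2 = 1 OR 0 = 1
w4 = w2 AND w3 = 0 AND 1 = 0
w5 = w4 AND w3 = 0 AND 1 = 0
w6 = w5 NOR x1 = 0 NOR 1 = 0
w7 = x3 AND w6 = 1 AND 0 = 0
So w7 = 0.

x1=1, x3=1, x5=1, x6=1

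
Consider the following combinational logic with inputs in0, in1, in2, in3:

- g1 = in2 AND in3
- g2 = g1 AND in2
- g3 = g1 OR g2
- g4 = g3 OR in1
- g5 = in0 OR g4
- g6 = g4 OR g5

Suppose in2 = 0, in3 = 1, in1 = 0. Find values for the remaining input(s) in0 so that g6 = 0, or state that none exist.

in0=0

g6 = g4 OR g5 must be 0, so both g4 = 0 and g5 = 0.
g4 = g3 OR in1 must be 0, so both g3 = 0 and in1 = 0.
Check with in2 = 0, in3 = 1, in1 = 0 and in0=0:
g1 = in2 AND in3 = 0 AND 1 = 0
g2 = g1 AND in2 = 0 AND 0 = 0
g3 = g1 OR g2 = 0 OR 0 = 0
g4 = g3 OR in1 = 0 OR 0 = 0
g5 = in0 OR g4 = 0 OR 0 = 0
g6 = g4 OR g5 = 0 OR 0 = 0
So g6 = 0.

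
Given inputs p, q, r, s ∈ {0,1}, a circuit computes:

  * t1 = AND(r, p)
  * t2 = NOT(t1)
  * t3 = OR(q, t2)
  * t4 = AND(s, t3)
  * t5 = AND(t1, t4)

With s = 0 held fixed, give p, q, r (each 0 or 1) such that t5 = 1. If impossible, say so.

no solution exists

With s = 0 fixed, none of the 8 settings of p, q, r give t5 = 1.
For example, with p=0, q=1, r=1:
t1 = AND(r, p) = AND(1, 0) = 0
t2 = NOT(t1) = NOT 0 = 1
t3 = OR(q, t2) = OR(1, 1) = 1
t4 = AND(s, t3) = AND(0, 1) = 0
t5 = AND(t1, t4) = AND(0, 0) = 0
giving t5 = 0 ≠ 1.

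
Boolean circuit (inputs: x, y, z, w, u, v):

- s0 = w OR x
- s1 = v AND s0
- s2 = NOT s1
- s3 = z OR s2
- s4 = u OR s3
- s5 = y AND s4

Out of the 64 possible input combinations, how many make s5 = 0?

s5 = y AND s4 must be 0, so at least one of y, s4 is 0.
Enumerating the 64 input combinations, 35 give s5 = 0 and 29 give s5 = 1.

35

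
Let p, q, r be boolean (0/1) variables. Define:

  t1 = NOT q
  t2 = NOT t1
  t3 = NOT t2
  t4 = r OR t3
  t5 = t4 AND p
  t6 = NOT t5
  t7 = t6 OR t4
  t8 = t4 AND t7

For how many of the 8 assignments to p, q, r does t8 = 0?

t8 = t4 AND t7 must be 0, so at least one of t4, t7 is 0.
Enumerating the 8 input combinations, 2 give t8 = 0 and 6 give t8 = 1.

2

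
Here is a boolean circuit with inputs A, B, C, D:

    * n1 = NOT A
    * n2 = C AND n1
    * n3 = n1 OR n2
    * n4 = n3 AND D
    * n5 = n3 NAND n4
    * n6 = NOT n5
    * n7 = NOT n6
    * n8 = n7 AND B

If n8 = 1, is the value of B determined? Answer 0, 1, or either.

n8 = n7 AND B must be 1, so both n7 = 1 and B = 1.
Every assignment with n8 = 1 has B = 1; there are 6 such assignment(s).

1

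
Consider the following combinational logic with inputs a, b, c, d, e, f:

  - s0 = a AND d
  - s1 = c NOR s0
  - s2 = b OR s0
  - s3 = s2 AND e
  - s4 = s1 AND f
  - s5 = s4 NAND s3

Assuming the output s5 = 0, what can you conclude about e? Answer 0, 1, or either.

1

s5 = s4 NAND s3 must be 0, so both s4 = 1 and s3 = 1.
Every assignment with s5 = 0 has e = 1; there are 3 such assignment(s).
  a=0, b=1, c=0, d=0, e=1, f=1
  a=0, b=1, c=0, d=1, e=1, f=1
  a=1, b=1, c=0, d=0, e=1, f=1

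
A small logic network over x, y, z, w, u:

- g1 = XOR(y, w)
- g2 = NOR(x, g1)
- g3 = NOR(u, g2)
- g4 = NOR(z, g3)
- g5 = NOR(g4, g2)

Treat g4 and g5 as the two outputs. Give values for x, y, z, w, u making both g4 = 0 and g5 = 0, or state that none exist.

Check with x=0, y=1, z=1, w=1, u=1:
g1 = XOR(y, w) = XOR(1, 1) = 0
g2 = NOR(x, g1) = NOR(0, 0) = 1
g3 = NOR(u, g2) = NOR(1, 1) = 0
g4 = NOR(z, g3) = NOR(1, 0) = 0
g5 = NOR(g4, g2) = NOR(0, 1) = 0
So g4 = 0 and g5 = 0.

x=0, y=1, z=1, w=1, u=1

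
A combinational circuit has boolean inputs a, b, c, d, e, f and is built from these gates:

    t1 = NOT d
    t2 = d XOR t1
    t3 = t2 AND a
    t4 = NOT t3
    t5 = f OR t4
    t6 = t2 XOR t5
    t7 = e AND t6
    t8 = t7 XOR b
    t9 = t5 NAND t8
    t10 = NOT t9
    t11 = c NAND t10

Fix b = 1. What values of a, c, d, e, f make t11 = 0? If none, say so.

a=0, c=1, d=1, e=0, f=0

Check with b = 1 and a=0, c=1, d=1, e=0, f=0:
t1 = NOT d = NOT 1 = 0
t2 = d XOR t1 = 1 XOR 0 = 1
t3 = t2 AND a = 1 AND 0 = 0
t4 = NOT t3 = NOT 0 = 1
t5 = f OR t4 = 0 OR 1 = 1
t6 = t2 XOR t5 = 1 XOR 1 = 0
t7 = e AND t6 = 0 AND 0 = 0
t8 = t7 XOR b = 0 XOR 1 = 1
t9 = t5 NAND t8 = 1 NAND 1 = 0
t10 = NOT t9 = NOT 0 = 1
t11 = c NAND t10 = 1 NAND 1 = 0
So t11 = 0.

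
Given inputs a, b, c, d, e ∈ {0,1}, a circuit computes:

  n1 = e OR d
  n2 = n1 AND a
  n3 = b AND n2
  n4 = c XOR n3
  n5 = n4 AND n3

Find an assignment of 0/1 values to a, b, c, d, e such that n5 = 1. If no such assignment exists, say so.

Check with a=1, b=1, c=0, d=1, e=1:
n1 = e OR d = 1 OR 1 = 1
n2 = n1 AND a = 1 AND 1 = 1
n3 = b AND n2 = 1 AND 1 = 1
n4 = c XOR n3 = 0 XOR 1 = 1
n5 = n4 AND n3 = 1 AND 1 = 1
So n5 = 1 as required.

a=1, b=1, c=0, d=1, e=1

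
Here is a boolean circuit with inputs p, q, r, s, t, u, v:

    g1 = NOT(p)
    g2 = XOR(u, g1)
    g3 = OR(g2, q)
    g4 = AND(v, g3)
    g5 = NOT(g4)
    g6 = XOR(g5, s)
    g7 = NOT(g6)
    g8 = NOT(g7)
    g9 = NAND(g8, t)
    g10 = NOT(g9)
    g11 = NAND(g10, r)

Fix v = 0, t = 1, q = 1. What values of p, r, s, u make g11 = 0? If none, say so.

g11 = NAND(g10, r) must be 0, so both g10 = 1 and r = 1.
Check with v = 0, t = 1, q = 1 and p=1, r=1, s=0, u=0:
g1 = NOT(p) = NOT 1 = 0
g2 = XOR(u, g1) = XOR(0, 0) = 0
g3 = OR(g2, q) = OR(0, 1) = 1
g4 = AND(v, g3) = AND(0, 1) = 0
g5 = NOT(g4) = NOT 0 = 1
g6 = XOR(g5, s) = XOR(1, 0) = 1
g7 = NOT(g6) = NOT 1 = 0
g8 = NOT(g7) = NOT 0 = 1
g9 = NAND(g8, t) = NAND(1, 1) = 0
g10 = NOT(g9) = NOT 0 = 1
g11 = NAND(g10, r) = NAND(1, 1) = 0
So g11 = 0.

p=1, r=1, s=0, u=0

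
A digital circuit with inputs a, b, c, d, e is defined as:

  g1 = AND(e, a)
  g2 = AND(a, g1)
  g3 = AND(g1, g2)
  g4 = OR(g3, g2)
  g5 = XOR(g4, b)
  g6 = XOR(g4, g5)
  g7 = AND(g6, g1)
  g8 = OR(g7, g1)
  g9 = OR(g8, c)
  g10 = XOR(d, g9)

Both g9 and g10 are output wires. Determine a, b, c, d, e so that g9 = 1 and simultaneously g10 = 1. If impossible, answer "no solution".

Check with a=1, b=1, c=1, d=0, e=1:
g1 = AND(e, a) = AND(1, 1) = 1
g2 = AND(a, g1) = AND(1, 1) = 1
g3 = AND(g1, g2) = AND(1, 1) = 1
g4 = OR(g3, g2) = OR(1, 1) = 1
g5 = XOR(g4, b) = XOR(1, 1) = 0
g6 = XOR(g4, g5) = XOR(1, 0) = 1
g7 = AND(g6, g1) = AND(1, 1) = 1
g8 = OR(g7, g1) = OR(1, 1) = 1
g9 = OR(g8, c) = OR(1, 1) = 1
g10 = XOR(d, g9) = XOR(0, 1) = 1
So g9 = 1 and g10 = 1.

a=1, b=1, c=1, d=0, e=1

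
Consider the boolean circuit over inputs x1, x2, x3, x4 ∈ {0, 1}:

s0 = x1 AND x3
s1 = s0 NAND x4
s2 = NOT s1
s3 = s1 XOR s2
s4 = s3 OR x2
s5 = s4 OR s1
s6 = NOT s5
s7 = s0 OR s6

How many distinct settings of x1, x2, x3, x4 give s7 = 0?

s7 = s0 OR s6 must be 0, so both s0 = 0 and s6 = 0.
s0 = x1 AND x3 must be 0, so at least one of x1, x3 is 0.
Enumerating the 16 input combinations, 12 give s7 = 0 and 4 give s7 = 1.

12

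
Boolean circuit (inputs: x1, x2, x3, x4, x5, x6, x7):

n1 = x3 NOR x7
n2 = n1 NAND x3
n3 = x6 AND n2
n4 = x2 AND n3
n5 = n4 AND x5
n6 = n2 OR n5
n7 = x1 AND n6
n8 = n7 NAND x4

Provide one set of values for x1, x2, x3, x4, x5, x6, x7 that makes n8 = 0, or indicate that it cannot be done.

x1=1 x2=1 x3=1 x4=1 x5=0 x6=0 x7=1

Check with x1=1 x2=1 x3=1 x4=1 x5=0 x6=0 x7=1:
n1 = x3 NOR x7 = 1 NOR 1 = 0
n2 = n1 NAND x3 = 0 NAND 1 = 1
n3 = x6 AND n2 = 0 AND 1 = 0
n4 = x2 AND n3 = 1 AND 0 = 0
n5 = n4 AND x5 = 0 AND 0 = 0
n6 = n2 OR n5 = 1 OR 0 = 1
n7 = x1 AND n6 = 1 AND 1 = 1
n8 = n7 NAND x4 = 1 NAND 1 = 0
So n8 = 0 as required.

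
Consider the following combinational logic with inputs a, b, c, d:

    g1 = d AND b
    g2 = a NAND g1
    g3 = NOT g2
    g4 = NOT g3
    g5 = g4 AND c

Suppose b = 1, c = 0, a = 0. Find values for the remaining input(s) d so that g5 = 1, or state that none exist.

With b = 1, c = 0, a = 0 fixed, none of the 2 settings of d give g5 = 1.
For example, with d=0:
g1 = d AND b = 0 AND 1 = 0
g2 = a NAND g1 = 0 NAND 0 = 1
g3 = NOT g2 = NOT 1 = 0
g4 = NOT g3 = NOT 0 = 1
g5 = g4 AND c = 1 AND 0 = 0
giving g5 = 0 ≠ 1.

no solution exists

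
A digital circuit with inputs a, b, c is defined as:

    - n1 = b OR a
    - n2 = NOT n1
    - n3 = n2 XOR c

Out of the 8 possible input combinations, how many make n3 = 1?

4

n3 = n2 XOR c must be 1, so n2 and c differ.
Enumerating the 8 input combinations, 4 give n3 = 1 and 4 give n3 = 0.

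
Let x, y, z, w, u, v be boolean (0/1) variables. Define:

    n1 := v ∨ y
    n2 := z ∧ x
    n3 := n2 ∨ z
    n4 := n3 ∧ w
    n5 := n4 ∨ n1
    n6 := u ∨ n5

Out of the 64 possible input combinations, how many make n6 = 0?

6

n6 = u ∨ n5 must be 0, so both u = 0 and n5 = 0.
n5 = n4 ∨ n1 must be 0, so both n4 = 0 and n1 = 0.
Satisfying assignments:
  x=0, y=0, z=0, w=0, u=0, v=0
  x=0, y=0, z=0, w=1, u=0, v=0
  x=0, y=0, z=1, w=0, u=0, v=0
  x=1, y=0, z=0, w=0, u=0, v=0
  x=1, y=0, z=0, w=1, u=0, v=0
  x=1, y=0, z=1, w=0, u=0, v=0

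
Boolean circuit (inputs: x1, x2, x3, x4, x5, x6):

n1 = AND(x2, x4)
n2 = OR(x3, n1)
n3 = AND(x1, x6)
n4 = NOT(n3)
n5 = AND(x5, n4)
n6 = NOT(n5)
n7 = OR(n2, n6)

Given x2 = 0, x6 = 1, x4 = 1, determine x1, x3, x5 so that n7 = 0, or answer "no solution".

n7 = OR(n2, n6) must be 0, so both n2 = 0 and n6 = 0.
n2 = OR(x3, n1) must be 0, so both x3 = 0 and n1 = 0.
Check with x2 = 0, x6 = 1, x4 = 1 and x1=0, x3=0, x5=1:
n1 = AND(x2, x4) = AND(0, 1) = 0
n2 = OR(x3, n1) = OR(0, 0) = 0
n3 = AND(x1, x6) = AND(0, 1) = 0
n4 = NOT(n3) = NOT 0 = 1
n5 = AND(x5, n4) = AND(1, 1) = 1
n6 = NOT(n5) = NOT 1 = 0
n7 = OR(n2, n6) = OR(0, 0) = 0
So n7 = 0.

x1=0 x3=0 x5=1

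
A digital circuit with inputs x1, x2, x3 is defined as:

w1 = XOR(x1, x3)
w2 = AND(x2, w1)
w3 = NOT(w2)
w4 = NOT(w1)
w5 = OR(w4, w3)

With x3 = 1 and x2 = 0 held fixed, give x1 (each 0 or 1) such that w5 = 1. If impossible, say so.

x1=0

Check with x3 = 1 and x2 = 0 and x1=0:
w1 = XOR(x1, x3) = XOR(0, 1) = 1
w2 = AND(x2, w1) = AND(0, 1) = 0
w3 = NOT(w2) = NOT 0 = 1
w4 = NOT(w1) = NOT 1 = 0
w5 = OR(w4, w3) = OR(0, 1) = 1
So w5 = 1.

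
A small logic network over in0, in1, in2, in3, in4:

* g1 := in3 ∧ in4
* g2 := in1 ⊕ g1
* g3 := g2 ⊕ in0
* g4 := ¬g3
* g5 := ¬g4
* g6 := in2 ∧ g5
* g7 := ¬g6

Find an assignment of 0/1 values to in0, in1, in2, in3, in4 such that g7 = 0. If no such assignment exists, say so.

in0=1, in1=0, in2=1, in3=0, in4=1

g7 = ¬g6 must be 0, so g6 = 1.
g6 = in2 ∧ g5 must be 1, so both in2 = 1 and g5 = 1.
g5 = ¬g4 must be 1, so g4 = 0.
Check with in0=1, in1=0, in2=1, in3=0, in4=1:
g1 = in3 ∧ in4 = 0 ∧ 1 = 0
g2 = in1 ⊕ g1 = 0 ⊕ 0 = 0
g3 = g2 ⊕ in0 = 0 ⊕ 1 = 1
g4 = ¬g3 = ¬1 = 0
g5 = ¬g4 = ¬0 = 1
g6 = in2 ∧ g5 = 1 ∧ 1 = 1
g7 = ¬g6 = ¬1 = 0
So g7 = 0 as required.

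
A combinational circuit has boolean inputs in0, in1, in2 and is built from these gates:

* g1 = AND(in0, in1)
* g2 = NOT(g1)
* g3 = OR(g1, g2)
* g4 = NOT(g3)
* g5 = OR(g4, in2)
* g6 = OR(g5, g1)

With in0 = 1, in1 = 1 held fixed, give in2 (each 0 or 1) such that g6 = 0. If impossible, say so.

With in0 = 1, in1 = 1 fixed, none of the 2 settings of in2 give g6 = 0.
For example, with in2=1:
g1 = AND(in0, in1) = AND(1, 1) = 1
g2 = NOT(g1) = NOT 1 = 0
g3 = OR(g1, g2) = OR(1, 0) = 1
g4 = NOT(g3) = NOT 1 = 0
g5 = OR(g4, in2) = OR(0, 1) = 1
g6 = OR(g5, g1) = OR(1, 1) = 1
giving g6 = 1 ≠ 0.

no solution exists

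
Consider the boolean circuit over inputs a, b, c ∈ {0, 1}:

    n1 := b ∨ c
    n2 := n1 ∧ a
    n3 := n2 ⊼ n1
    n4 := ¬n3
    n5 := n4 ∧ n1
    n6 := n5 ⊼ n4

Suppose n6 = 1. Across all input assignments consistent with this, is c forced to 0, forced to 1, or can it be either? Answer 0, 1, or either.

either

Both values of c occur among assignments with n6 = 1:
  c=0: a=0, b=0, c=0
  c=1: a=0, b=0, c=1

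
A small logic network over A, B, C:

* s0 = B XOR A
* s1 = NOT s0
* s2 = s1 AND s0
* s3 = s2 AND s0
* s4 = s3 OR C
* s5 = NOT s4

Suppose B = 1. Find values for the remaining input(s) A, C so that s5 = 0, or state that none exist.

A=0, C=1

s5 = NOT s4 must be 0, so s4 = 1.
s4 = s3 OR C must be 1, so at least one of s3, C is 1.
Check with B = 1 and A=0, C=1:
s0 = B XOR A = 1 XOR 0 = 1
s1 = NOT s0 = NOT 1 = 0
s2 = s1 AND s0 = 0 AND 1 = 0
s3 = s2 AND s0 = 0 AND 1 = 0
s4 = s3 OR C = 0 OR 1 = 1
s5 = NOT s4 = NOT 1 = 0
So s5 = 0.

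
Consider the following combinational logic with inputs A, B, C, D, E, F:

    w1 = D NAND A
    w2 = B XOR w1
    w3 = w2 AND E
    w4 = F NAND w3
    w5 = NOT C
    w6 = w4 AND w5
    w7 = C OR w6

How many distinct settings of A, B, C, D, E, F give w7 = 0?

w7 = C OR w6 must be 0, so both C = 0 and w6 = 0.
w6 = w4 AND w5 must be 0, so at least one of w4, w5 is 0.
Enumerating the 64 input combinations, 4 give w7 = 0 and 60 give w7 = 1.

4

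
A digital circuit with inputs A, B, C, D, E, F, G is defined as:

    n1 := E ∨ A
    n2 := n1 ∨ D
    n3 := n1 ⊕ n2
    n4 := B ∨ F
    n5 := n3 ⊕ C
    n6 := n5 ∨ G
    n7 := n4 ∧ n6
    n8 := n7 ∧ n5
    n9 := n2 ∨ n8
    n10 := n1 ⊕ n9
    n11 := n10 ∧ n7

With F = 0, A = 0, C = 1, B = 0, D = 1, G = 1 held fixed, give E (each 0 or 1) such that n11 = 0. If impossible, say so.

n11 = n10 ∧ n7 must be 0, so at least one of n10, n7 is 0.
Check with F = 0, A = 0, C = 1, B = 0, D = 1, G = 1 and E=0:
n1 = E ∨ A = 0 ∨ 0 = 0
n2 = n1 ∨ D = 0 ∨ 1 = 1
n3 = n1 ⊕ n2 = 0 ⊕ 1 = 1
n4 = B ∨ F = 0 ∨ 0 = 0
n5 = n3 ⊕ C = 1 ⊕ 1 = 0
n6 = n5 ∨ G = 0 ∨ 1 = 1
n7 = n4 ∧ n6 = 0 ∧ 1 = 0
n8 = n7 ∧ n5 = 0 ∧ 0 = 0
n9 = n2 ∨ n8 = 1 ∨ 0 = 1
n10 = n1 ⊕ n9 = 0 ⊕ 1 = 1
n11 = n10 ∧ n7 = 1 ∧ 0 = 0
So n11 = 0.

E=0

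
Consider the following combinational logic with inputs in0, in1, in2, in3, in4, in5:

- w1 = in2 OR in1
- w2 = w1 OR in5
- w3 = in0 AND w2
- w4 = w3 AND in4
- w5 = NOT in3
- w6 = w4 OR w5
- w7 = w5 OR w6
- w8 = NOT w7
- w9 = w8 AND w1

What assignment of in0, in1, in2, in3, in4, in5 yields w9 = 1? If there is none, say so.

in0=0, in1=1, in2=0, in3=1, in4=0, in5=1

w9 = w8 AND w1 must be 1, so both w8 = 1 and w1 = 1.
w8 = NOT w7 must be 1, so w7 = 0.
Check with in0=0, in1=1, in2=0, in3=1, in4=0, in5=1:
w1 = in2 OR in1 = 0 OR 1 = 1
w2 = w1 OR in5 = 1 OR 1 = 1
w3 = in0 AND w2 = 0 AND 1 = 0
w4 = w3 AND in4 = 0 AND 0 = 0
w5 = NOT in3 = NOT 1 = 0
w6 = w4 OR w5 = 0 OR 0 = 0
w7 = w5 OR w6 = 0 OR 0 = 0
w8 = NOT w7 = NOT 0 = 1
w9 = w8 AND w1 = 1 AND 1 = 1
So w9 = 1 as required.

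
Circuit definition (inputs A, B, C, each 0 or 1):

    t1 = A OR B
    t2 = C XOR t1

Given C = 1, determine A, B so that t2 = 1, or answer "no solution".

A=0, B=0

Check with C = 1 and A=0, B=0:
t1 = A OR B = 0 OR 0 = 0
t2 = C XOR t1 = 1 XOR 0 = 1
So t2 = 1.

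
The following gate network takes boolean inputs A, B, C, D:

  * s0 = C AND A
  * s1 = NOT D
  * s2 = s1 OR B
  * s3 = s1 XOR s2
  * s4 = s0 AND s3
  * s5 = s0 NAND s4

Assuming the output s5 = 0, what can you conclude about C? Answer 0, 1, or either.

1

s5 = s0 NAND s4 must be 0, so both s0 = 1 and s4 = 1.
Every assignment with s5 = 0 has C = 1; there are 1 such assignment(s).
  A=1, B=1, C=1, D=1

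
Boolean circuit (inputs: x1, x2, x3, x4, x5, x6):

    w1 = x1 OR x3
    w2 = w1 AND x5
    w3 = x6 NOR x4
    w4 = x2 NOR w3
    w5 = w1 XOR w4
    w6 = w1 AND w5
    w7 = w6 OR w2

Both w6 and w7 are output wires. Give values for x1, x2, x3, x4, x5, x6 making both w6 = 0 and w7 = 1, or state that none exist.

x1=1, x2=0, x3=0, x4=1, x5=1, x6=1

Check with x1=1, x2=0, x3=0, x4=1, x5=1, x6=1:
w1 = x1 OR x3 = 1 OR 0 = 1
w2 = w1 AND x5 = 1 AND 1 = 1
w3 = x6 NOR x4 = 1 NOR 1 = 0
w4 = x2 NOR w3 = 0 NOR 0 = 1
w5 = w1 XOR w4 = 1 XOR 1 = 0
w6 = w1 AND w5 = 1 AND 0 = 0
w7 = w6 OR w2 = 0 OR 1 = 1
So w6 = 0 and w7 = 1.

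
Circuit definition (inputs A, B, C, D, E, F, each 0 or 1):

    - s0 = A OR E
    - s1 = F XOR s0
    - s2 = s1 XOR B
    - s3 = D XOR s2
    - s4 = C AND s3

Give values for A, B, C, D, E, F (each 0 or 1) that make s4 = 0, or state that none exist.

s4 = C AND s3 must be 0, so at least one of C, s3 is 0.
Check with A=1 B=1 C=0 D=1 E=1 F=1:
s0 = A OR E = 1 OR 1 = 1
s1 = F XOR s0 = 1 XOR 1 = 0
s2 = s1 XOR B = 0 XOR 1 = 1
s3 = D XOR s2 = 1 XOR 1 = 0
s4 = C AND s3 = 0 AND 0 = 0
So s4 = 0 as required.

A=1 B=1 C=0 D=1 E=1 F=1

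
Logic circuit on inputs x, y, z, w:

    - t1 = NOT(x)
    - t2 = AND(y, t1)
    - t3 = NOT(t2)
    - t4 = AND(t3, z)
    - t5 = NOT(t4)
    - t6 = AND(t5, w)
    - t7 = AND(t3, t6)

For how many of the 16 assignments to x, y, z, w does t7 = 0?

13

t7 = AND(t3, t6) must be 0, so at least one of t3, t6 is 0.
Enumerating the 16 input combinations, 13 give t7 = 0 and 3 give t7 = 1.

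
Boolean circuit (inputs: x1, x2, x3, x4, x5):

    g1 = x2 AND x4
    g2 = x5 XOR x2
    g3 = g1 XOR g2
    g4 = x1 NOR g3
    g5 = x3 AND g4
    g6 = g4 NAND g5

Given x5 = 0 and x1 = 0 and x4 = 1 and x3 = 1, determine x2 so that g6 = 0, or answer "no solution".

Check with x5 = 0 and x1 = 0 and x4 = 1 and x3 = 1 and x2=0:
g1 = x2 AND x4 = 0 AND 1 = 0
g2 = x5 XOR x2 = 0 XOR 0 = 0
g3 = g1 XOR g2 = 0 XOR 0 = 0
g4 = x1 NOR g3 = 0 NOR 0 = 1
g5 = x3 AND g4 = 1 AND 1 = 1
g6 = g4 NAND g5 = 1 NAND 1 = 0
So g6 = 0.

x2=0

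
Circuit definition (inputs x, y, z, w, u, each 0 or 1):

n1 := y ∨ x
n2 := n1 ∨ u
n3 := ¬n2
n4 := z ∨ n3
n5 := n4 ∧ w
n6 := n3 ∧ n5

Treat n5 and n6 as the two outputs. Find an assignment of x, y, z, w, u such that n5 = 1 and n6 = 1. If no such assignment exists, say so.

Check with x=0, y=0, z=1, w=1, u=0:
n1 = y ∨ x = 0 ∨ 0 = 0
n2 = n1 ∨ u = 0 ∨ 0 = 0
n3 = ¬n2 = ¬0 = 1
n4 = z ∨ n3 = 1 ∨ 1 = 1
n5 = n4 ∧ w = 1 ∧ 1 = 1
n6 = n3 ∧ n5 = 1 ∧ 1 = 1
So n5 = 1 and n6 = 1.

x=0, y=0, z=1, w=1, u=0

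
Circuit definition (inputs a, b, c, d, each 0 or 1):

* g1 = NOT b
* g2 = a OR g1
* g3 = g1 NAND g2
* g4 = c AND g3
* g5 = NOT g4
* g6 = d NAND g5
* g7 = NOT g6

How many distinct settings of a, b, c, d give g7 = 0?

10

g7 = NOT g6 must be 0, so g6 = 1.
g6 = d NAND g5 must be 1, so at least one of d, g5 is 0.
Enumerating the 16 input combinations, 10 give g7 = 0 and 6 give g7 = 1.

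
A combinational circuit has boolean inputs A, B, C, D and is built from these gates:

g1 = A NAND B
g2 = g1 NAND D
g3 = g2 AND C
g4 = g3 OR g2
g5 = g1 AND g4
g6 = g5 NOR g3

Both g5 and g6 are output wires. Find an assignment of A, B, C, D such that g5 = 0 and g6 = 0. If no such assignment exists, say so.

A=1, B=1, C=1, D=0

Check with A=1, B=1, C=1, D=0:
g1 = A NAND B = 1 NAND 1 = 0
g2 = g1 NAND D = 0 NAND 0 = 1
g3 = g2 AND C = 1 AND 1 = 1
g4 = g3 OR g2 = 1 OR 1 = 1
g5 = g1 AND g4 = 0 AND 1 = 0
g6 = g5 NOR g3 = 0 NOR 1 = 0
So g5 = 0 and g6 = 0.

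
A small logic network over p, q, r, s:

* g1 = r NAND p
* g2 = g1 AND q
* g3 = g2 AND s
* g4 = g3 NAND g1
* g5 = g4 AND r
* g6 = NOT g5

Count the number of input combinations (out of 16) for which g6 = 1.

g6 = NOT g5 must be 1, so g5 = 0.
Enumerating the 16 input combinations, 9 give g6 = 1 and 7 give g6 = 0.

9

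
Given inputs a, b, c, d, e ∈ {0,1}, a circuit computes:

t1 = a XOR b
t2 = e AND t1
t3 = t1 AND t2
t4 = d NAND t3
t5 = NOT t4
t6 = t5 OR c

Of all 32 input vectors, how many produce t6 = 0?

14

t6 = t5 OR c must be 0, so both t5 = 0 and c = 0.
t5 = NOT t4 must be 0, so t4 = 1.
Enumerating the 32 input combinations, 14 give t6 = 0 and 18 give t6 = 1.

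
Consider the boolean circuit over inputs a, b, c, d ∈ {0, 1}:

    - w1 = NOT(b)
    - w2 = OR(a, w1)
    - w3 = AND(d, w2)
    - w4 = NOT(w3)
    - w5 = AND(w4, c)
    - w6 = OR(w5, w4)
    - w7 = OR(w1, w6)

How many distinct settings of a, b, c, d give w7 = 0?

2

w7 = OR(w1, w6) must be 0, so both w1 = 0 and w6 = 0.
Enumerating the 16 input combinations, 2 give w7 = 0 and 14 give w7 = 1.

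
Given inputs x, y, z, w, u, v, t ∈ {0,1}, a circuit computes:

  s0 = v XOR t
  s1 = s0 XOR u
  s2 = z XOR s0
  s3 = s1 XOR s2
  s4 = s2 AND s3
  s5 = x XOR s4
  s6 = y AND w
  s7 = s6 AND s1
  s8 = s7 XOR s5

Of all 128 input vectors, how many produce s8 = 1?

s8 = s7 XOR s5 must be 1, so s7 and s5 differ.
Enumerating the 128 input combinations, 64 give s8 = 1 and 64 give s8 = 0.

64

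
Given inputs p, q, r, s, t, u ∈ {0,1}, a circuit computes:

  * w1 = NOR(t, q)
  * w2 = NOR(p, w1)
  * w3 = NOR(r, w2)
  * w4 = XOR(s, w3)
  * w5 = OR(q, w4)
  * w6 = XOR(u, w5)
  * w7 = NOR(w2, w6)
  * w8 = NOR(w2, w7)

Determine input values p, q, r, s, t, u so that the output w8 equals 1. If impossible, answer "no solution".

p=1, q=1, r=1, s=1, t=0, u=0

w8 = NOR(w2, w7) must be 1, so both w2 = 0 and w7 = 0.
w2 = NOR(p, w1) must be 0, so at least one of p, w1 is 1.
w7 = NOR(w2, w6) must be 0, so at least one of w2, w6 is 1.
Check with p=1, q=1, r=1, s=1, t=0, u=0:
w1 = NOR(t, q) = NOR(0, 1) = 0
w2 = NOR(p, w1) = NOR(1, 0) = 0
w3 = NOR(r, w2) = NOR(1, 0) = 0
w4 = XOR(s, w3) = XOR(1, 0) = 1
w5 = OR(q, w4) = OR(1, 1) = 1
w6 = XOR(u, w5) = XOR(0, 1) = 1
w7 = NOR(w2, w6) = NOR(0, 1) = 0
w8 = NOR(w2, w7) = NOR(0, 0) = 1
So w8 = 1 as required.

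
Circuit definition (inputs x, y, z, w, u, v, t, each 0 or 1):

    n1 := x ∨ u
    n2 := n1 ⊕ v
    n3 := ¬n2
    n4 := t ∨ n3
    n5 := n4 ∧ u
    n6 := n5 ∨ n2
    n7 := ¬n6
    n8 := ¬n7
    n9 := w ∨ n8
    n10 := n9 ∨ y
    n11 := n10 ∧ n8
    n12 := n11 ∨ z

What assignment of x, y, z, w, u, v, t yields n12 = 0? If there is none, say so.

x=1 y=1 z=0 w=0 u=0 v=1 t=0

n12 = n11 ∨ z must be 0, so both n11 = 0 and z = 0.
n11 = n10 ∧ n8 must be 0, so at least one of n10, n8 is 0.
Check with x=1 y=1 z=0 w=0 u=0 v=1 t=0:
n1 = x ∨ u = 1 ∨ 0 = 1
n2 = n1 ⊕ v = 1 ⊕ 1 = 0
n3 = ¬n2 = ¬0 = 1
n4 = t ∨ n3 = 0 ∨ 1 = 1
n5 = n4 ∧ u = 1 ∧ 0 = 0
n6 = n5 ∨ n2 = 0 ∨ 0 = 0
n7 = ¬n6 = ¬0 = 1
n8 = ¬n7 = ¬1 = 0
n9 = w ∨ n8 = 0 ∨ 0 = 0
n10 = n9 ∨ y = 0 ∨ 1 = 1
n11 = n10 ∧ n8 = 1 ∧ 0 = 0
n12 = n11 ∨ z = 0 ∨ 0 = 0
So n12 = 0 as required.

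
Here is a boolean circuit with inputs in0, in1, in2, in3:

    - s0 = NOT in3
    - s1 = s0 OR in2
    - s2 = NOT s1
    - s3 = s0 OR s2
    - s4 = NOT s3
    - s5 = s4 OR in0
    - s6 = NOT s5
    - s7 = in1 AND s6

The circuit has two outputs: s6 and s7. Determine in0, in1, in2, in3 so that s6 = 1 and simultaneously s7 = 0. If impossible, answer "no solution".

in0=0, in1=0, in2=0, in3=1

Check with in0=0, in1=0, in2=0, in3=1:
s0 = NOT in3 = NOT 1 = 0
s1 = s0 OR in2 = 0 OR 0 = 0
s2 = NOT s1 = NOT 0 = 1
s3 = s0 OR s2 = 0 OR 1 = 1
s4 = NOT s3 = NOT 1 = 0
s5 = s4 OR in0 = 0 OR 0 = 0
s6 = NOT s5 = NOT 0 = 1
s7 = in1 AND s6 = 0 AND 1 = 0
So s6 = 1 and s7 = 0.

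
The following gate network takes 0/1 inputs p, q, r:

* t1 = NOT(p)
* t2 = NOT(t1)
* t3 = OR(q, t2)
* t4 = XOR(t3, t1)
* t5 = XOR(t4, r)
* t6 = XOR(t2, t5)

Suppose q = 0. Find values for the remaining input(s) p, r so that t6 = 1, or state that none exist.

t6 = XOR(t2, t5) must be 1, so t2 and t5 differ.
Check with q = 0 and p=0, r=0:
t1 = NOT(p) = NOT 0 = 1
t2 = NOT(t1) = NOT 1 = 0
t3 = OR(q, t2) = OR(0, 0) = 0
t4 = XOR(t3, t1) = XOR(0, 1) = 1
t5 = XOR(t4, r) = XOR(1, 0) = 1
t6 = XOR(t2, t5) = XOR(0, 1) = 1
So t6 = 1.

p=0, r=0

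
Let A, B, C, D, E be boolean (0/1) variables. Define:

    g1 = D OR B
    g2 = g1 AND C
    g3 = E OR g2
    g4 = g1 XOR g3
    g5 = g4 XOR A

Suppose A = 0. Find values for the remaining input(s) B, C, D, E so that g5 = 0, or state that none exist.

B=1, C=0, D=1, E=1

g5 = g4 XOR A must be 0, so g4 and A are equal.
Check with A = 0 and B=1, C=0, D=1, E=1:
g1 = D OR B = 1 OR 1 = 1
g2 = g1 AND C = 1 AND 0 = 0
g3 = E OR g2 = 1 OR 0 = 1
g4 = g1 XOR g3 = 1 XOR 1 = 0
g5 = g4 XOR A = 0 XOR 0 = 0
So g5 = 0.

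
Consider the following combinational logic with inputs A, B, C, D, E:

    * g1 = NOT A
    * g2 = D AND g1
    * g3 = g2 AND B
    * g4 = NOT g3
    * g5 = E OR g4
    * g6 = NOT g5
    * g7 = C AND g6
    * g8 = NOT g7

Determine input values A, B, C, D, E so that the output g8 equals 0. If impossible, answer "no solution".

g8 = NOT g7 must be 0, so g7 = 1.
g7 = C AND g6 must be 1, so both C = 1 and g6 = 1.
g6 = NOT g5 must be 1, so g5 = 0.
Check with A=0, B=1, C=1, D=1, E=0:
g1 = NOT A = NOT 0 = 1
g2 = D AND g1 = 1 AND 1 = 1
g3 = g2 AND B = 1 AND 1 = 1
g4 = NOT g3 = NOT 1 = 0
g5 = E OR g4 = 0 OR 0 = 0
g6 = NOT g5 = NOT 0 = 1
g7 = C AND g6 = 1 AND 1 = 1
g8 = NOT g7 = NOT 1 = 0
So g8 = 0 as required.

A=0, B=1, C=1, D=1, E=0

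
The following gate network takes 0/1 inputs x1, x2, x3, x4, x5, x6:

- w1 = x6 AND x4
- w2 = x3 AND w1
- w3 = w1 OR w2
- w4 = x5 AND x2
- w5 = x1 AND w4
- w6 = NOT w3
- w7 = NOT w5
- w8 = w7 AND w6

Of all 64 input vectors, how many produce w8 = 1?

42

w8 = w7 AND w6 must be 1, so both w7 = 1 and w6 = 1.
Enumerating the 64 input combinations, 42 give w8 = 1 and 22 give w8 = 0.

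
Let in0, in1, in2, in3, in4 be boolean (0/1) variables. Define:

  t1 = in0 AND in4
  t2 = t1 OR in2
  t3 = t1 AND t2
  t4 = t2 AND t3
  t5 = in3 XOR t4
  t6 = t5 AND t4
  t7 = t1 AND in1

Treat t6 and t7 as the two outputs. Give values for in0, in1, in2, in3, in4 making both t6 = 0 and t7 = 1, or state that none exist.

in0=1 in1=1 in2=1 in3=1 in4=1

Check with in0=1 in1=1 in2=1 in3=1 in4=1:
t1 = in0 AND in4 = 1 AND 1 = 1
t2 = t1 OR in2 = 1 OR 1 = 1
t3 = t1 AND t2 = 1 AND 1 = 1
t4 = t2 AND t3 = 1 AND 1 = 1
t5 = in3 XOR t4 = 1 XOR 1 = 0
t6 = t5 AND t4 = 0 AND 1 = 0
t7 = t1 AND in1 = 1 AND 1 = 1
So t6 = 0 and t7 = 1.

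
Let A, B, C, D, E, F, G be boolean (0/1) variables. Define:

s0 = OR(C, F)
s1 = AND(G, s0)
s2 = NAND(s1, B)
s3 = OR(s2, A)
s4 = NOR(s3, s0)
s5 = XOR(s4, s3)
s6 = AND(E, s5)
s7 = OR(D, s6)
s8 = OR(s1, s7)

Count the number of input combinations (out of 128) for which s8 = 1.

s8 = OR(s1, s7) must be 1, so at least one of s1, s7 is 1.
Enumerating the 128 input combinations, 108 give s8 = 1 and 20 give s8 = 0.

108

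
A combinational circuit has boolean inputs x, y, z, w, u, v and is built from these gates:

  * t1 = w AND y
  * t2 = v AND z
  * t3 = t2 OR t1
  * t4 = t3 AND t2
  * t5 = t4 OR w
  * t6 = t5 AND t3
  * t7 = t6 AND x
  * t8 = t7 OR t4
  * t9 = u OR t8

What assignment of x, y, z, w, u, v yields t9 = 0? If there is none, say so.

t9 = u OR t8 must be 0, so both u = 0 and t8 = 0.
Check with x=1 y=1 z=1 w=0 u=0 v=0:
t1 = w AND y = 0 AND 1 = 0
t2 = v AND z = 0 AND 1 = 0
t3 = t2 OR t1 = 0 OR 0 = 0
t4 = t3 AND t2 = 0 AND 0 = 0
t5 = t4 OR w = 0 OR 0 = 0
t6 = t5 AND t3 = 0 AND 0 = 0
t7 = t6 AND x = 0 AND 1 = 0
t8 = t7 OR t4 = 0 OR 0 = 0
t9 = u OR t8 = 0 OR 0 = 0
So t9 = 0 as required.

x=1 y=1 z=1 w=0 u=0 v=0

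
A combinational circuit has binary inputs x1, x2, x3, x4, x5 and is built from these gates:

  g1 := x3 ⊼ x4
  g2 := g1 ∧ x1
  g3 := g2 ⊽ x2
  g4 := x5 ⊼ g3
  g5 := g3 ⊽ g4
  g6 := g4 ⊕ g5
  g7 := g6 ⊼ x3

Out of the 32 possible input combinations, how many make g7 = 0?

13

g7 = g6 ⊼ x3 must be 0, so both g6 = 1 and x3 = 1.
g6 = g4 ⊕ g5 must be 1, so g4 and g5 differ.
Enumerating the 32 input combinations, 13 give g7 = 0 and 19 give g7 = 1.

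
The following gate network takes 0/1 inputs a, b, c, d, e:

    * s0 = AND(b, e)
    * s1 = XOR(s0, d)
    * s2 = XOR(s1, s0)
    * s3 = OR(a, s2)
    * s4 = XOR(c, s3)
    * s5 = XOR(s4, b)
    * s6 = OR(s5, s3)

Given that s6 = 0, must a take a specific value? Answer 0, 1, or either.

s6 = OR(s5, s3) must be 0, so both s5 = 0 and s3 = 0.
s5 = XOR(s4, b) must be 0, so s4 and b are equal.
s3 = OR(a, s2) must be 0, so both a = 0 and s2 = 0.
Every assignment with s6 = 0 has a = 0; there are 4 such assignment(s).
  a=0, b=0, c=0, d=0, e=0
  a=0, b=0, c=0, d=0, e=1
  a=0, b=1, c=1, d=0, e=0
  a=0, b=1, c=1, d=0, e=1

0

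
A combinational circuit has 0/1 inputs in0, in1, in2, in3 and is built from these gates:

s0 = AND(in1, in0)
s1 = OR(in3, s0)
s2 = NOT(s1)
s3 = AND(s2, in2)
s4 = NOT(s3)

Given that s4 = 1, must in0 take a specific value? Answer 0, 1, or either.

either

Both values of in0 occur among assignments with s4 = 1:
  in0=0: in0=0, in1=0, in2=0, in3=0
  in0=1: in0=1, in1=0, in2=0, in3=0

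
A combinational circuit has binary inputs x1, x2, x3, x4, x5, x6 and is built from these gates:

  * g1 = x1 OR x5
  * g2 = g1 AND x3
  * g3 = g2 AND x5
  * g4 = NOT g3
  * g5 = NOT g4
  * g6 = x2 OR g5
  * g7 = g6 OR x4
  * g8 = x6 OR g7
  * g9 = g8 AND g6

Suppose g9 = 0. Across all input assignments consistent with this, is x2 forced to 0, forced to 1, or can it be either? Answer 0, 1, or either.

g9 = g8 AND g6 must be 0, so at least one of g8, g6 is 0.
Every assignment with g9 = 0 has x2 = 0; there are 24 such assignment(s).

0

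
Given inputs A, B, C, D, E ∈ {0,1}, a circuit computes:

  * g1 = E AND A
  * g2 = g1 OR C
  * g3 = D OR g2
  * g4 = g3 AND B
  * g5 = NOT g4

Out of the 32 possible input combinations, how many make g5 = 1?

19

g5 = NOT g4 must be 1, so g4 = 0.
g4 = g3 AND B must be 0, so at least one of g3, B is 0.
Enumerating the 32 input combinations, 19 give g5 = 1 and 13 give g5 = 0.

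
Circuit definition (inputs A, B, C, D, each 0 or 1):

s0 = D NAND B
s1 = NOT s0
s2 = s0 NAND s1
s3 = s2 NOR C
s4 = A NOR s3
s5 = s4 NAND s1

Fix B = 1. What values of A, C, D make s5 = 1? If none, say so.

Check with B = 1 and A=1, C=1, D=1:
s0 = D NAND B = 1 NAND 1 = 0
s1 = NOT s0 = NOT 0 = 1
s2 = s0 NAND s1 = 0 NAND 1 = 1
s3 = s2 NOR C = 1 NOR 1 = 0
s4 = A NOR s3 = 1 NOR 0 = 0
s5 = s4 NAND s1 = 0 NAND 1 = 1
So s5 = 1.

A=1, C=1, D=1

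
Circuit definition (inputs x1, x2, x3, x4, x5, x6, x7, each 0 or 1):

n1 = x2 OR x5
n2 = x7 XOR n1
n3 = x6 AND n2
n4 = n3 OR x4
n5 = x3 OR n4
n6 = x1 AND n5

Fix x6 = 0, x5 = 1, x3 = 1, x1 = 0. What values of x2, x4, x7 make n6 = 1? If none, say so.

With x6 = 0, x5 = 1, x3 = 1, x1 = 0 fixed, none of the 8 settings of x2, x4, x7 give n6 = 1.
For example, with x2=0, x4=0, x7=1:
n1 = x2 OR x5 = 0 OR 1 = 1
n2 = x7 XOR n1 = 1 XOR 1 = 0
n3 = x6 AND n2 = 0 AND 0 = 0
n4 = n3 OR x4 = 0 OR 0 = 0
n5 = x3 OR n4 = 1 OR 0 = 1
n6 = x1 AND n5 = 0 AND 1 = 0
giving n6 = 0 ≠ 1.

no solution exists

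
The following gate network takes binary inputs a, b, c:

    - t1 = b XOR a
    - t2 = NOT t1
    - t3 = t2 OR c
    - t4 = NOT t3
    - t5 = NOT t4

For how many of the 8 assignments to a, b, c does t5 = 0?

2

t5 = NOT t4 must be 0, so t4 = 1.
t4 = NOT t3 must be 1, so t3 = 0.
t3 = t2 OR c must be 0, so both t2 = 0 and c = 0.
Satisfying assignments:
  a=0, b=1, c=0
  a=1, b=0, c=0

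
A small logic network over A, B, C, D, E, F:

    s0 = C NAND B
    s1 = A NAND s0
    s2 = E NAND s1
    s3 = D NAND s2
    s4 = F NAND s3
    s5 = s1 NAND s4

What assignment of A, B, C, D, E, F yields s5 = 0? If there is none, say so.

A=0, B=1, C=0, D=1, E=0, F=1

s5 = s1 NAND s4 must be 0, so both s1 = 1 and s4 = 1.
Check with A=0, B=1, C=0, D=1, E=0, F=1:
s0 = C NAND B = 0 NAND 1 = 1
s1 = A NAND s0 = 0 NAND 1 = 1
s2 = E NAND s1 = 0 NAND 1 = 1
s3 = D NAND s2 = 1 NAND 1 = 0
s4 = F NAND s3 = 1 NAND 0 = 1
s5 = s1 NAND s4 = 1 NAND 1 = 0
So s5 = 0 as required.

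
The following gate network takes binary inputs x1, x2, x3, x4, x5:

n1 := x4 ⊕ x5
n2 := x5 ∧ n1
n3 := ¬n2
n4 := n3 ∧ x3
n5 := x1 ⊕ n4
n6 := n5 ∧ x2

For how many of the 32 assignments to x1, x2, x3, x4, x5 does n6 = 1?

n6 = n5 ∧ x2 must be 1, so both n5 = 1 and x2 = 1.
Enumerating the 32 input combinations, 8 give n6 = 1 and 24 give n6 = 0.

8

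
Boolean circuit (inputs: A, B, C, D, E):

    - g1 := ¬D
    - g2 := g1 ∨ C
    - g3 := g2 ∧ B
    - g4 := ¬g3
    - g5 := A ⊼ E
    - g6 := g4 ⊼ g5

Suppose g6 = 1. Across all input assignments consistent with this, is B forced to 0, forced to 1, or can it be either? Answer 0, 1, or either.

either

Both values of B occur among assignments with g6 = 1:
  B=0: A=1, B=0, C=0, D=0, E=1
  B=1: A=0, B=1, C=0, D=0, E=0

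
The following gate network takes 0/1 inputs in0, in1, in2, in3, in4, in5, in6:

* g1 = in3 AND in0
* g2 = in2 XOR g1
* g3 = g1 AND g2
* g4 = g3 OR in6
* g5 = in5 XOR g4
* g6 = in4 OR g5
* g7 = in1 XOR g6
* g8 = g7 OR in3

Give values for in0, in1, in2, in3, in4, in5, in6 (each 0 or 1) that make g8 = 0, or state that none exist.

in0=1 in1=1 in2=0 in3=0 in4=0 in5=1 in6=0

g8 = g7 OR in3 must be 0, so both g7 = 0 and in3 = 0.
g7 = in1 XOR g6 must be 0, so in1 and g6 are equal.
Check with in0=1 in1=1 in2=0 in3=0 in4=0 in5=1 in6=0:
g1 = in3 AND in0 = 0 AND 1 = 0
g2 = in2 XOR g1 = 0 XOR 0 = 0
g3 = g1 AND g2 = 0 AND 0 = 0
g4 = g3 OR in6 = 0 OR 0 = 0
g5 = in5 XOR g4 = 1 XOR 0 = 1
g6 = in4 OR g5 = 0 OR 1 = 1
g7 = in1 XOR g6 = 1 XOR 1 = 0
g8 = g7 OR in3 = 0 OR 0 = 0
So g8 = 0 as required.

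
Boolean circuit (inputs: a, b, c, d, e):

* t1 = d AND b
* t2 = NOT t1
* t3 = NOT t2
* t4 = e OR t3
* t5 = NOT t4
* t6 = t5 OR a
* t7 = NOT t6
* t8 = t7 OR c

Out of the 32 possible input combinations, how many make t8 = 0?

11

t8 = t7 OR c must be 0, so both t7 = 0 and c = 0.
t7 = NOT t6 must be 0, so t6 = 1.
t6 = t5 OR a must be 1, so at least one of t5, a is 1.
Enumerating the 32 input combinations, 11 give t8 = 0 and 21 give t8 = 1.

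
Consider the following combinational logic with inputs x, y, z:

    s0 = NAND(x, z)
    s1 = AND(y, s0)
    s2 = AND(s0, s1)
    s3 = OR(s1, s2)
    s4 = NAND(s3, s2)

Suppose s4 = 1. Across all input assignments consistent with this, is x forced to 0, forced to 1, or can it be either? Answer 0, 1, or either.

Both values of x occur among assignments with s4 = 1:
  x=0: x=0, y=0, z=0
  x=1: x=1, y=0, z=0

either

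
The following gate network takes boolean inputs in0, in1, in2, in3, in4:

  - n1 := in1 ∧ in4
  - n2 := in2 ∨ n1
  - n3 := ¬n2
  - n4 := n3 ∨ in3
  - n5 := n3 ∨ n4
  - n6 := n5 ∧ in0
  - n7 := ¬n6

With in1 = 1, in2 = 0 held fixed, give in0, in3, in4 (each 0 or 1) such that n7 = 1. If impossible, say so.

in0=0, in3=0, in4=0

n7 = ¬n6 must be 1, so n6 = 0.
Check with in1 = 1, in2 = 0 and in0=0, in3=0, in4=0:
n1 = in1 ∧ in4 = 1 ∧ 0 = 0
n2 = in2 ∨ n1 = 0 ∨ 0 = 0
n3 = ¬n2 = ¬0 = 1
n4 = n3 ∨ in3 = 1 ∨ 0 = 1
n5 = n3 ∨ n4 = 1 ∨ 1 = 1
n6 = n5 ∧ in0 = 1 ∧ 0 = 0
n7 = ¬n6 = ¬0 = 1
So n7 = 1.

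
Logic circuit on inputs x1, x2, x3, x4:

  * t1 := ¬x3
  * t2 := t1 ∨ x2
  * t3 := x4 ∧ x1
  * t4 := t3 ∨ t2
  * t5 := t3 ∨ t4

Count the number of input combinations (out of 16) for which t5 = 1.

t5 = t3 ∨ t4 must be 1, so at least one of t3, t4 is 1.
Enumerating the 16 input combinations, 13 give t5 = 1 and 3 give t5 = 0.

13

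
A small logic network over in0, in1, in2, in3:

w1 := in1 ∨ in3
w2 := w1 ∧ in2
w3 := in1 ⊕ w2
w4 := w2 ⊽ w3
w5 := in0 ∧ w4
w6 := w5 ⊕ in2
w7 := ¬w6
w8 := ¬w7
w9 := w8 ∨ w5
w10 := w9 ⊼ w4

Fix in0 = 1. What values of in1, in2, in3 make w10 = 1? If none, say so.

in1=0, in2=1, in3=1

Check with in0 = 1 and in1=0, in2=1, in3=1:
w1 = in1 ∨ in3 = 0 ∨ 1 = 1
w2 = w1 ∧ in2 = 1 ∧ 1 = 1
w3 = in1 ⊕ w2 = 0 ⊕ 1 = 1
w4 = w2 ⊽ w3 = 1 ⊽ 1 = 0
w5 = in0 ∧ w4 = 1 ∧ 0 = 0
w6 = w5 ⊕ in2 = 0 ⊕ 1 = 1
w7 = ¬w6 = ¬1 = 0
w8 = ¬w7 = ¬0 = 1
w9 = w8 ∨ w5 = 1 ∨ 0 = 1
w10 = w9 ⊼ w4 = 1 ⊼ 0 = 1
So w10 = 1.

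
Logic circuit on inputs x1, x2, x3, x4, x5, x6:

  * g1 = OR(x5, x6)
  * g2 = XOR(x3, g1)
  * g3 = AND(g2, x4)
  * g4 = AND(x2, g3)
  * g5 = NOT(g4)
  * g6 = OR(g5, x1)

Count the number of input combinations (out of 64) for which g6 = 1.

g6 = OR(g5, x1) must be 1, so at least one of g5, x1 is 1.
Enumerating the 64 input combinations, 60 give g6 = 1 and 4 give g6 = 0.

60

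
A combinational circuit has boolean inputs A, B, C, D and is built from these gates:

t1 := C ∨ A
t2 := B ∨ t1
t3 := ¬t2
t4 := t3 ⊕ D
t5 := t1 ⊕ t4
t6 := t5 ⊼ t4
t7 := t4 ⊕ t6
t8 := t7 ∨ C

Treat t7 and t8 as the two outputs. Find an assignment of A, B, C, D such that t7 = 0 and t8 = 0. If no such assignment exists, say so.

Check with A=1, B=0, C=0, D=1:
t1 = C ∨ A = 0 ∨ 1 = 1
t2 = B ∨ t1 = 0 ∨ 1 = 1
t3 = ¬t2 = ¬1 = 0
t4 = t3 ⊕ D = 0 ⊕ 1 = 1
t5 = t1 ⊕ t4 = 1 ⊕ 1 = 0
t6 = t5 ⊼ t4 = 0 ⊼ 1 = 1
t7 = t4 ⊕ t6 = 1 ⊕ 1 = 0
t8 = t7 ∨ C = 0 ∨ 0 = 0
So t7 = 0 and t8 = 0.

A=1, B=0, C=0, D=1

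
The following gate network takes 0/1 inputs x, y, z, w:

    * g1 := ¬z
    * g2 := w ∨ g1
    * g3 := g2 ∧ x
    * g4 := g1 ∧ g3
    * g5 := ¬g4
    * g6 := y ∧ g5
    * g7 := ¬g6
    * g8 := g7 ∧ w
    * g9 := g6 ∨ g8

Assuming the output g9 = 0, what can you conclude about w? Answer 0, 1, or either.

0

g9 = g6 ∨ g8 must be 0, so both g6 = 0 and g8 = 0.
g6 = y ∧ g5 must be 0, so at least one of y, g5 is 0.
g8 = g7 ∧ w must be 0, so at least one of g7, w is 0.
Every assignment with g9 = 0 has w = 0; there are 5 such assignment(s).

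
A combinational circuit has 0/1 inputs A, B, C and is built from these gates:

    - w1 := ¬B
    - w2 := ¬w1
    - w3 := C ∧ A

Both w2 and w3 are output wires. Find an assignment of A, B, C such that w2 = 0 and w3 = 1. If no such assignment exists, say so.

Check with A=1, B=0, C=1:
w1 = ¬B = ¬0 = 1
w2 = ¬w1 = ¬1 = 0
w3 = C ∧ A = 1 ∧ 1 = 1
So w2 = 0 and w3 = 1.

A=1, B=0, C=1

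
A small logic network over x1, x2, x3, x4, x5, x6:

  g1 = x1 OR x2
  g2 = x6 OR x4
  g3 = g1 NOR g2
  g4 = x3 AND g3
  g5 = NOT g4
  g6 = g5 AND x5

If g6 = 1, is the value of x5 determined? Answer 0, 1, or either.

g6 = g5 AND x5 must be 1, so both g5 = 1 and x5 = 1.
g5 = NOT g4 must be 1, so g4 = 0.
g4 = x3 AND g3 must be 0, so at least one of x3, g3 is 0.
Every assignment with g6 = 1 has x5 = 1; there are 31 such assignment(s).

1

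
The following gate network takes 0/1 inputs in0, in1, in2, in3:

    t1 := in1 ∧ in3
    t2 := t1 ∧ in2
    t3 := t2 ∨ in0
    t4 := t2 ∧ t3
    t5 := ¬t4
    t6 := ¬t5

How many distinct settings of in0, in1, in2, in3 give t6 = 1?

t6 = ¬t5 must be 1, so t5 = 0.
t5 = ¬t4 must be 0, so t4 = 1.
Satisfying assignments:
  in0=0, in1=1, in2=1, in3=1
  in0=1, in1=1, in2=1, in3=1

2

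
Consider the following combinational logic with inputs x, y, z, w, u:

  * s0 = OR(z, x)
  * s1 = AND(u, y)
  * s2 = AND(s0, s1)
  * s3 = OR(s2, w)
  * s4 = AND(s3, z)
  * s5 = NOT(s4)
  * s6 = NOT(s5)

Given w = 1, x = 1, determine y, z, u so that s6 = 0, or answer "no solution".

y=1, z=0, u=1

Check with w = 1, x = 1 and y=1, z=0, u=1:
s0 = OR(z, x) = OR(0, 1) = 1
s1 = AND(u, y) = AND(1, 1) = 1
s2 = AND(s0, s1) = AND(1, 1) = 1
s3 = OR(s2, w) = OR(1, 1) = 1
s4 = AND(s3, z) = AND(1, 0) = 0
s5 = NOT(s4) = NOT 0 = 1
s6 = NOT(s5) = NOT 1 = 0
So s6 = 0.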